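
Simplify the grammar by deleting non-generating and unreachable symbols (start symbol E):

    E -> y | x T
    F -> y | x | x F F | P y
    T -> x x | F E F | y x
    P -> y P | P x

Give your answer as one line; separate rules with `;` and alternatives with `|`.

Generating nonterminals: {E, F, T}.
Reachable from E after that: {E, F, T}.
Removed useless symbols: {P} and every production mentioning them.

E -> y | x T; F -> y | x | x F F; T -> x x | F E F | y x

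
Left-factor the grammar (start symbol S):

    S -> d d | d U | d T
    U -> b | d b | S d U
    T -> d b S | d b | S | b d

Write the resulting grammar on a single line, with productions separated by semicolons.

S has alternatives sharing prefix 'd': factor to S → d S' with S' → d | U | T.
T has alternatives sharing prefix 'd b': factor to T → d b T' with T' → S | ε.

S -> d S'; U -> b | d b | S d U; T -> S | b d | d b T'; S' -> d | U | T; T' -> S | epsilon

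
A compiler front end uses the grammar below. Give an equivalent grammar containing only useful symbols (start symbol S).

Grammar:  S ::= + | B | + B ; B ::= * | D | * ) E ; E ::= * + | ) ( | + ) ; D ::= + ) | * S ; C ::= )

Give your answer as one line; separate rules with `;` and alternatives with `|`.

S ::= + | B | + B; B ::= * | D | * ) E; E ::= * + | ) ( | + ); D ::= + ) | * S

Generating nonterminals: {B, C, D, E, S}.
Reachable from S after that: {B, D, E, S}.
Removed useless symbols: {C} and every production mentioning them.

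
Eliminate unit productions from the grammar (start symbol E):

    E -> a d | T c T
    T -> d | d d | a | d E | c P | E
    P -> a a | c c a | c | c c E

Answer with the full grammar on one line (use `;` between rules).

Unit pairs: T ⇒* {E}.
For every A with A ⇒* B via unit rules, add B's non-unit alternatives to A; then delete every rule of the form X → Y.

E -> a d | T c T; T -> a d | T c T | d | d d | a | d E | c P; P -> a a | c c a | c | c c E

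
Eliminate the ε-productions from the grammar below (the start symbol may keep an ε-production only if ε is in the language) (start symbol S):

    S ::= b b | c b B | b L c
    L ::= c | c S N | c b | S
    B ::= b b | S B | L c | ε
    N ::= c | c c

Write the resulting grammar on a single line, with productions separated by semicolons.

Nullable nonterminals: {B}.
ε ∉ L(G), so no ε-production is kept.
For each production, add variants omitting each subset of nullable occurrences: S → c b B gives c b B | c b. B → S B gives S B | S.

S ::= b b | c b B | c b | b L c; L ::= c | c S N | c b | S; B ::= b b | S B | S | L c; N ::= c | c c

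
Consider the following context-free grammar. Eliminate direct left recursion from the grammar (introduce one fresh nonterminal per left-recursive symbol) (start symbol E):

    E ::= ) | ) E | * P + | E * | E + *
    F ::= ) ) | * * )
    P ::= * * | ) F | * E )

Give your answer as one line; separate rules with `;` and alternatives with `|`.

E ::= ) E' | ) E E' | * P + E'; F ::= ) ) | * * ); P ::= * * | ) F | * E ); E' ::= * E' | + * E' | epsilon

E is directly left-recursive.
For E: α = {*, + *}, β = {), ) E, * P +}. Rewrite as E → β E' and E' → α E' | ε.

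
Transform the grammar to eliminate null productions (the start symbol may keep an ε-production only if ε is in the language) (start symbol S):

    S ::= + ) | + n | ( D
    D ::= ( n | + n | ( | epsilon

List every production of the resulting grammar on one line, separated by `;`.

The nullable symbols are {D}.
ε ∉ L(G), so no ε-production is kept.
For each production, add variants omitting each subset of nullable occurrences: S → ( D gives ( D | (.

S ::= + ) | + n | ( D | (; D ::= ( n | + n | (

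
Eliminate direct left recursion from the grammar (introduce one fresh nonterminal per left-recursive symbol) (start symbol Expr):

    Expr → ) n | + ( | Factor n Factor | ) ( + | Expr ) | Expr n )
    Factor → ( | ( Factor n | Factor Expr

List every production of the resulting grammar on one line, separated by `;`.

Expr, Factor are directly left-recursive.
For Expr: α = {), n )}, β = {) n, + (, Factor n Factor, ) ( +}. Rewrite as Expr → β Expr1 and Expr1 → α Expr1 | ε.
For Factor: α = {Expr}, β = {(, ( Factor n}. Rewrite as Factor → β Factor1 and Factor1 → α Factor1 | ε.

Expr → ) n Expr1 | + ( Expr1 | Factor n Factor Expr1 | ) ( + Expr1; Factor → ( Factor1 | ( Factor n Factor1; Expr1 → ) Expr1 | n ) Expr1 | ε; Factor1 → Expr Factor1 | ε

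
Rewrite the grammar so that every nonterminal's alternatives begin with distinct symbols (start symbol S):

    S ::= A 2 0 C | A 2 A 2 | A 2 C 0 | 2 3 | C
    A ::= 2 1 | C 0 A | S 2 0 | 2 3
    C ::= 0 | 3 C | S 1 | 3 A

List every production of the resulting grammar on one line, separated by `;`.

S has alternatives sharing prefix 'A 2': factor to S → A 2 S' with S' → 0 C | A 2 | C 0.
A has alternatives sharing prefix '2': factor to A → 2 A' with A' → 1 | 3.
C has alternatives sharing prefix '3': factor to C → 3 C' with C' → C | A.

S ::= 2 3 | C | A 2 S'; A ::= C 0 A | S 2 0 | 2 A'; C ::= 0 | S 1 | 3 C'; S' ::= 0 C | A 2 | C 0; A' ::= 1 | 3; C' ::= C | A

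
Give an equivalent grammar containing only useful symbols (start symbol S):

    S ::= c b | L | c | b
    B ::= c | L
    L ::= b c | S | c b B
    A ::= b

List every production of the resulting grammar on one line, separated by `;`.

Generating nonterminals: {A, B, L, S}.
Reachable from S after that: {B, L, S}.
Removed useless symbols: {A} and every production mentioning them.

S ::= c b | L | c | b; B ::= c | L; L ::= b c | S | c b B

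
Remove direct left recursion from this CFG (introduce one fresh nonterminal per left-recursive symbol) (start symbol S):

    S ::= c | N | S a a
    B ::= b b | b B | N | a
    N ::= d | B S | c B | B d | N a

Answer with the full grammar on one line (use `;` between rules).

S, N are directly left-recursive.
For S: α = {a a}, β = {c, N}. Rewrite as S → β S' and S' → α S' | ε.
For N: α = {a}, β = {d, B S, c B, B d}. Rewrite as N → β N' and N' → α N' | ε.

S ::= c S' | N S'; B ::= b b | b B | N | a; N ::= d N' | B S N' | c B N' | B d N'; S' ::= a a S' | ε; N' ::= a N' | ε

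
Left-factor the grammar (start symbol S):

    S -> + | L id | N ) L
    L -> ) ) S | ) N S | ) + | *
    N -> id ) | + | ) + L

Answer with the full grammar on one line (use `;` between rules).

L has alternatives sharing prefix ')': factor to L → ) L' with L' → ) S | N S | +.

S -> + | L id | N ) L; L -> * | ) L'; N -> id ) | + | ) + L; L' -> ) S | N S | +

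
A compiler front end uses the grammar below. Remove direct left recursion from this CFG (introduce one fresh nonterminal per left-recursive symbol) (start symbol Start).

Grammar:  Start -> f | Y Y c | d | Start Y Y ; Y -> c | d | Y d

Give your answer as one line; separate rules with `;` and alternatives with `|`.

Start -> f Start1 | Y Y c Start1 | d Start1; Y -> c Y1 | d Y1; Start1 -> Y Y Start1 | ε; Y1 -> d Y1 | ε

Left recursion appears on Start, Y.
For Start: α = {Y Y}, β = {f, Y Y c, d}. Rewrite as Start → β Start1 and Start1 → α Start1 | ε.
For Y: α = {d}, β = {c, d}. Rewrite as Y → β Y1 and Y1 → α Y1 | ε.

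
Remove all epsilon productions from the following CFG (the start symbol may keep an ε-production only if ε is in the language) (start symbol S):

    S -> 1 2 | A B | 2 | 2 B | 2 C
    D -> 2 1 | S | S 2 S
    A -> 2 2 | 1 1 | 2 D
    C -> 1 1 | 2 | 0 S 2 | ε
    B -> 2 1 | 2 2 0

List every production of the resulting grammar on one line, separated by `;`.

S -> 1 2 | A B | 2 | 2 B | 2 C; D -> 2 1 | S | S 2 S; A -> 2 2 | 1 1 | 2 D; C -> 1 1 | 2 | 0 S 2; B -> 2 1 | 2 2 0

Nullable set = {C}.
ε ∉ L(G), so no ε-production is kept.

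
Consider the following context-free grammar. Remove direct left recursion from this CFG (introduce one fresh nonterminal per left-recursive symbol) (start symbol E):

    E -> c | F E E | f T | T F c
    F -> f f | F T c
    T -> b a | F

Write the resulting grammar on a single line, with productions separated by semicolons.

F is directly left-recursive.
For F: α = {T c}, β = {f f}. Rewrite as F → β F' and F' → α F' | ε.

E -> c | F E E | f T | T F c; F -> f f F'; T -> b a | F; F' -> T c F' | ε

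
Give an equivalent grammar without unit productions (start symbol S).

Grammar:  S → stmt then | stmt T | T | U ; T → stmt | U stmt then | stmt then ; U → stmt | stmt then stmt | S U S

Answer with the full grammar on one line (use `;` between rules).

Unit pairs: S ⇒* {T, U}.
For each unit pair (A, B), copy every non-unit production of B to A, then drop all unit productions.

S → stmt | stmt then stmt | S U S | stmt then | stmt T | U stmt then; T → stmt | U stmt then | stmt then; U → stmt | stmt then stmt | S U S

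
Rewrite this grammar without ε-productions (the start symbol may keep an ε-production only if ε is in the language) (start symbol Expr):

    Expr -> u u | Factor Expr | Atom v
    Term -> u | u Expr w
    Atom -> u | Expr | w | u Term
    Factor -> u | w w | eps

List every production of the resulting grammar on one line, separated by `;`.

Expr -> u u | Factor Expr | Atom v; Term -> u | u Expr w; Atom -> u | Expr | w | u Term; Factor -> u | w w

Nullable nonterminals: {Factor}.
ε ∉ L(G), so no ε-production is kept.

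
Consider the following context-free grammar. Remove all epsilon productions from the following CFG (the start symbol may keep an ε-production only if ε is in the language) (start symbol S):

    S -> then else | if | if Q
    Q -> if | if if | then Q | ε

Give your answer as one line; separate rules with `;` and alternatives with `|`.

S -> then else | if | if Q; Q -> if | if if | then Q | then

The nullable symbols are {Q}.
ε ∉ L(G), so no ε-production is kept.
Add the nullable-subset variants: Q → then Q gives then Q | then.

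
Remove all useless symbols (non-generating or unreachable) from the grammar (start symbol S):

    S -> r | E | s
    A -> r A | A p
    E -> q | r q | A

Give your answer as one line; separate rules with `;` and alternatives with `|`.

Generating nonterminals: {E, S}.
Reachable from S after that: {E, S}.
Removed useless symbols: {A} and every production mentioning them.

S -> r | E | s; E -> q | r q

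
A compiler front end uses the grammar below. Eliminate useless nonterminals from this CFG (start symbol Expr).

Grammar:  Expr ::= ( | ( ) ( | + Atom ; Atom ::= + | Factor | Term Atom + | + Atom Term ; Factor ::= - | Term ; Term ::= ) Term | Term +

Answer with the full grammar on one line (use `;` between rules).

Generating nonterminals: {Atom, Expr, Factor}.
Reachable from Expr after that: {Atom, Expr, Factor}.
Removed useless symbols: {Term} and every production mentioning them.

Expr ::= ( | ( ) ( | + Atom; Atom ::= + | Factor; Factor ::= -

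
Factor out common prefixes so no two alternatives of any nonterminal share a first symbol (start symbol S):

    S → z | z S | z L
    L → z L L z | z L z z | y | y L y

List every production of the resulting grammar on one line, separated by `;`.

S → z S'; L → z L L' | y L''; S' → ε | S | L; L' → L z | z z; L'' → ε | L y

S has alternatives sharing prefix 'z': factor to S → z S' with S' → ε | S | L.
L has alternatives sharing prefix 'z L': factor to L → z L L' with L' → L z | z z.
L has alternatives sharing prefix 'y': factor to L → y L'' with L'' → ε | L y.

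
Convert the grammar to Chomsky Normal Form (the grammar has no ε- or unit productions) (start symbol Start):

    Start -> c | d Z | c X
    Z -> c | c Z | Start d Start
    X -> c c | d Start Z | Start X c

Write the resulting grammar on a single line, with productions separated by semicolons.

Introduce a nonterminal for each terminal appearing in a rule of length ≥ 2: X1 → d, X2 → c.
Binarize each right-hand side of length ≥ 3 by chaining fresh nonterminals (Y1, Y2, …): affected rules were Z → Start X1 Start; X → X1 Start Z; X → Start X X2.

Start -> c | X1 Z | X2 X; Z -> c | X2 Z | Start Y1; X -> X2 X2 | X1 Y2 | Start Y3; X1 -> d; X2 -> c; Y1 -> X1 Start; Y2 -> Start Z; Y3 -> X X2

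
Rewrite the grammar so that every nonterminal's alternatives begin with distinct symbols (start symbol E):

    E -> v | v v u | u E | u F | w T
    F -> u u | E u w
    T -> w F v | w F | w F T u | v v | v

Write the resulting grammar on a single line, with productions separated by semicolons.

E -> w T | v E' | u E''; F -> u u | E u w; T -> w F T' | v T''; E' -> ε | v u; E'' -> E | F; T' -> v | ε | T u; T'' -> v | ε

E has alternatives sharing prefix 'v': factor to E → v E' with E' → ε | v u.
E has alternatives sharing prefix 'u': factor to E → u E'' with E'' → E | F.
T has alternatives sharing prefix 'w F': factor to T → w F T' with T' → v | ε | T u.
T has alternatives sharing prefix 'v': factor to T → v T'' with T'' → v | ε.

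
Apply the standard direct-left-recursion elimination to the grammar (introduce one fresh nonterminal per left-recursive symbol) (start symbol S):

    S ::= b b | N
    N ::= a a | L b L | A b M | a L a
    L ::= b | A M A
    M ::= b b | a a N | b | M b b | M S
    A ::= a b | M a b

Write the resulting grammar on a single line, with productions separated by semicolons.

M is directly left-recursive.
For M: α = {b b, S}, β = {b b, a a N, b}. Rewrite as M → β M' and M' → α M' | ε.

S ::= b b | N; N ::= a a | L b L | A b M | a L a; L ::= b | A M A; M ::= b b M' | a a N M' | b M'; A ::= a b | M a b; M' ::= b b M' | S M' | eps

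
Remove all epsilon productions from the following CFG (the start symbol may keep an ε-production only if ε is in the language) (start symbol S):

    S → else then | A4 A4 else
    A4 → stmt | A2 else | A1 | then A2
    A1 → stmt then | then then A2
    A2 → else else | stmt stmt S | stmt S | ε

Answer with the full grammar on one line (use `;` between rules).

The nullable symbols are {A2}.
ε ∉ L(G), so no ε-production is kept.
Add the nullable-subset variants: A4 → A2 else gives A2 else | else. A4 → then A2 gives then A2 | then. A1 → then then A2 gives then then A2 | then then.

S → else then | A4 A4 else; A4 → stmt | A2 else | else | A1 | then A2 | then; A1 → stmt then | then then A2 | then then; A2 → else else | stmt stmt S | stmt S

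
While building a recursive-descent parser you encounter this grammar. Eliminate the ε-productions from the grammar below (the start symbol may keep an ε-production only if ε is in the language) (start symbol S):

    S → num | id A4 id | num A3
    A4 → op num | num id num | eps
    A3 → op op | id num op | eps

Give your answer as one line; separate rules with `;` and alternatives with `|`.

S → num | id A4 id | id id | num A3; A4 → op num | num id num; A3 → op op | id num op

Nullable nonterminals: {A3, A4}.
ε ∉ L(G), so no ε-production is kept.
For each production, add variants omitting each subset of nullable occurrences: S → id A4 id gives id A4 id | id id.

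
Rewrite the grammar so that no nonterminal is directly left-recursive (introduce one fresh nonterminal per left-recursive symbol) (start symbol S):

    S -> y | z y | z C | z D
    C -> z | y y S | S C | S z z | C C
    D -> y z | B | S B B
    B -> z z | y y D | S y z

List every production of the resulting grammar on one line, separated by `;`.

C is directly left-recursive.
For C: α = {C}, β = {z, y y S, S C, S z z}. Rewrite as C → β C' and C' → α C' | ε.

S -> y | z y | z C | z D; C -> z C' | y y S C' | S C C' | S z z C'; D -> y z | B | S B B; B -> z z | y y D | S y z; C' -> C C' | ε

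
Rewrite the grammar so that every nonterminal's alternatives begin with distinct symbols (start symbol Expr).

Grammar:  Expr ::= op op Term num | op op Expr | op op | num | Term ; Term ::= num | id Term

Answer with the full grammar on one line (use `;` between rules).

Expr ::= num | Term | op op Expr1; Term ::= num | id Term; Expr1 ::= Term num | Expr | ε

Expr has alternatives sharing prefix 'op op': factor to Expr → op op Expr1 with Expr1 → Term num | Expr | ε.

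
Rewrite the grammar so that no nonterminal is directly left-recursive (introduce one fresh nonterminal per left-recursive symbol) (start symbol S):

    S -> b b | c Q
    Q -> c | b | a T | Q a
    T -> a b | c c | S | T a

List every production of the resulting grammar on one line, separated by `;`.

Left recursion appears on Q, T.
For Q: α = {a}, β = {c, b, a T}. Rewrite as Q → β Q' and Q' → α Q' | ε.
For T: α = {a}, β = {a b, c c, S}. Rewrite as T → β T' and T' → α T' | ε.

S -> b b | c Q; Q -> c Q' | b Q' | a T Q'; T -> a b T' | c c T' | S T'; Q' -> a Q' | ε; T' -> a T' | ε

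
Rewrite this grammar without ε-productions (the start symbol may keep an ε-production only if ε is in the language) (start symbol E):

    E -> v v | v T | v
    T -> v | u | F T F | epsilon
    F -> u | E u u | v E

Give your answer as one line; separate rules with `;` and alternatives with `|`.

E -> v v | v T | v; T -> v | u | F T F | F F; F -> u | E u u | v E

Nullable set = {T}.
ε ∉ L(G), so no ε-production is kept.
For each production, add variants omitting each subset of nullable occurrences: E → v T gives v T | v. T → F T F gives F T F | F F.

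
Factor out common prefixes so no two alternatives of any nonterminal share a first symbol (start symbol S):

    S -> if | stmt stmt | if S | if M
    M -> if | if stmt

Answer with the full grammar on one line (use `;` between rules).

S -> stmt stmt | if S'; M -> if M'; S' -> ε | S | M; M' -> ε | stmt

S has alternatives sharing prefix 'if': factor to S → if S' with S' → ε | S | M.
M has alternatives sharing prefix 'if': factor to M → if M' with M' → ε | stmt.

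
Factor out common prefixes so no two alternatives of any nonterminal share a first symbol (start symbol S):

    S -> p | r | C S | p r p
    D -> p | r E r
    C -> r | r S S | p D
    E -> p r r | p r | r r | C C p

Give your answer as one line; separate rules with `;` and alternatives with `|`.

S has alternatives sharing prefix 'p': factor to S → p S' with S' → ε | r p.
C has alternatives sharing prefix 'r': factor to C → r C' with C' → ε | S S.
E has alternatives sharing prefix 'p r': factor to E → p r E' with E' → r | ε.

S -> r | C S | p S'; D -> p | r E r; C -> p D | r C'; E -> r r | C C p | p r E'; S' -> ε | r p; C' -> ε | S S; E' -> r | ε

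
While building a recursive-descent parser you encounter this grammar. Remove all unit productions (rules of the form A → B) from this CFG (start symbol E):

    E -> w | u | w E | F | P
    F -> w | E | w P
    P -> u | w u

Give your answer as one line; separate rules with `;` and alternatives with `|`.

Unit pairs: E ⇒* {F, P}; F ⇒* {E, P}.
For each unit pair (A, B), copy every non-unit production of B to A, then drop all unit productions.

E -> w | u | w E | w P | w u; F -> w | u | w E | w P | w u; P -> u | w u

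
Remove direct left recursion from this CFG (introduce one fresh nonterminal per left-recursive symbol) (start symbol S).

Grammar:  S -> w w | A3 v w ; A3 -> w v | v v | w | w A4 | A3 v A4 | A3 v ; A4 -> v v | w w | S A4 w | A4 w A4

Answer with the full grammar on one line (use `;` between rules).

Directly left-recursive nonterminals: A3, A4.
For A3: α = {v A4, v}, β = {w v, v v, w, w A4}. Rewrite as A3 → β A3' and A3' → α A3' | ε.
For A4: α = {w A4}, β = {v v, w w, S A4 w}. Rewrite as A4 → β A4' and A4' → α A4' | ε.

S -> w w | A3 v w; A3 -> w v A3' | v v A3' | w A3' | w A4 A3'; A4 -> v v A4' | w w A4' | S A4 w A4'; A3' -> v A4 A3' | v A3' | ε; A4' -> w A4 A4' | ε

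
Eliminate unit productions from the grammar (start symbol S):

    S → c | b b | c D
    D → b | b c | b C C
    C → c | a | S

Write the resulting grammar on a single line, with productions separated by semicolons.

Unit pairs: C ⇒* {S}.
For every A with A ⇒* B via unit rules, add B's non-unit alternatives to A; then delete every rule of the form X → Y.

S → c | b b | c D; D → b | b c | b C C; C → c | a | b b | c D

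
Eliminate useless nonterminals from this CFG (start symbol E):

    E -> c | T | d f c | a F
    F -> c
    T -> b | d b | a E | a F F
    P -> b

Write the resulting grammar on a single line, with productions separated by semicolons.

Generating nonterminals: {E, F, P, T}.
Reachable from E after that: {E, F, T}.
Removed useless symbols: {P} and every production mentioning them.

E -> c | T | d f c | a F; F -> c; T -> b | d b | a E | a F F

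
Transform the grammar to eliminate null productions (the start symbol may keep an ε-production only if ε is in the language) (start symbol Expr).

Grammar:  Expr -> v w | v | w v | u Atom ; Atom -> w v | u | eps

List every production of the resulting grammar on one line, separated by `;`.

Expr -> v w | v | w v | u Atom | u; Atom -> w v | u

Nullable set = {Atom}.
ε ∉ L(G), so no ε-production is kept.
Expand every rule over subsets of its nullable positions: Expr → u Atom gives u Atom | u.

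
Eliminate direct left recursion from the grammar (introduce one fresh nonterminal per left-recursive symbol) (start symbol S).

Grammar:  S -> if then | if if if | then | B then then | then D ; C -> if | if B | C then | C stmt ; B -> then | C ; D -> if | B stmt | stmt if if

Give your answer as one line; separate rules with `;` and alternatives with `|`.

S -> if then | if if if | then | B then then | then D; C -> if C' | if B C'; B -> then | C; D -> if | B stmt | stmt if if; C' -> then C' | stmt C' | eps

C is directly left-recursive.
For C: α = {then, stmt}, β = {if, if B}. Rewrite as C → β C' and C' → α C' | ε.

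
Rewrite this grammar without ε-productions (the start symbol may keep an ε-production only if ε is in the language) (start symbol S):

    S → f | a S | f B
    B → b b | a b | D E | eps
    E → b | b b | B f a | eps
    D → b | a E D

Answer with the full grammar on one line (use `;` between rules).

The nullable symbols are {B, E}.
ε ∉ L(G), so no ε-production is kept.
For each production, add variants omitting each subset of nullable occurrences: B → D E gives D E | D. E → B f a gives B f a | f a. D → a E D gives a E D | a D.

S → f | a S | f B; B → b b | a b | D E | D; E → b | b b | B f a | f a; D → b | a E D | a D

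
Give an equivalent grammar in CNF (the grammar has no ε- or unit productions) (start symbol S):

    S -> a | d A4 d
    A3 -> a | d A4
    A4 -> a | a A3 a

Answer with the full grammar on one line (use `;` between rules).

S -> a | X1 Y1; A3 -> a | X1 A4; A4 -> a | X2 Y2; X1 -> d; X2 -> a; Y1 -> A4 X1; Y2 -> A3 X2

Introduce a nonterminal for each terminal appearing in a rule of length ≥ 2: X1 → d, X2 → a.
Binarize each right-hand side of length ≥ 3 by chaining fresh nonterminals (Y1, Y2, …): affected rules were S → X1 A4 X1; A4 → X2 A3 X2.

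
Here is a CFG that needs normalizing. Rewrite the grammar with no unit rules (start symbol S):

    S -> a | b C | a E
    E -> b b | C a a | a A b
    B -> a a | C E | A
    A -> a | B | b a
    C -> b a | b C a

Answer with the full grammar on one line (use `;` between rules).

S -> a | b C | a E; E -> b b | C a a | a A b; B -> a a | C E | a | b a; A -> a a | C E | a | b a; C -> b a | b C a

Unit pairs: A ⇒* {B}; B ⇒* {A}.
Replace each nonterminal's rules with the union of the non-unit rules of every nonterminal it unit-derives.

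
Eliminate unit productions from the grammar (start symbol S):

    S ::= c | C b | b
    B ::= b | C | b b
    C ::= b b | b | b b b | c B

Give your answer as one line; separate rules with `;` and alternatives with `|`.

Unit pairs: B ⇒* {C}.
For each unit pair (A, B), copy every non-unit production of B to A, then drop all unit productions.

S ::= c | C b | b; B ::= b | b b | b b b | c B; C ::= b b | b | b b b | c B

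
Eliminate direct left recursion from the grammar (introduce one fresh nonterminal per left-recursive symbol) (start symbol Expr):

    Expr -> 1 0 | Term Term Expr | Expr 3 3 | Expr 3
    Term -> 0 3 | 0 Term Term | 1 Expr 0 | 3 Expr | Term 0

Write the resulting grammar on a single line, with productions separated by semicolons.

Expr -> 1 0 Expr1 | Term Term Expr Expr1; Term -> 0 3 Term1 | 0 Term Term Term1 | 1 Expr 0 Term1 | 3 Expr Term1; Expr1 -> 3 3 Expr1 | 3 Expr1 | ε; Term1 -> 0 Term1 | ε

Expr, Term are directly left-recursive.
For Expr: α = {3 3, 3}, β = {1 0, Term Term Expr}. Rewrite as Expr → β Expr1 and Expr1 → α Expr1 | ε.
For Term: α = {0}, β = {0 3, 0 Term Term, 1 Expr 0, 3 Expr}. Rewrite as Term → β Term1 and Term1 → α Term1 | ε.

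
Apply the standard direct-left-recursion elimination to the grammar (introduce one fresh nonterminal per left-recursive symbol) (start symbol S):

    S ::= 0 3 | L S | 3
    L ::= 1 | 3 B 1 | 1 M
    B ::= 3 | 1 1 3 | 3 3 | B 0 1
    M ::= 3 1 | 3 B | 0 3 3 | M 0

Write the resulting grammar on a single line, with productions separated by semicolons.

B, M are directly left-recursive.
For B: α = {0 1}, β = {3, 1 1 3, 3 3}. Rewrite as B → β B' and B' → α B' | ε.
For M: α = {0}, β = {3 1, 3 B, 0 3 3}. Rewrite as M → β M' and M' → α M' | ε.

S ::= 0 3 | L S | 3; L ::= 1 | 3 B 1 | 1 M; B ::= 3 B' | 1 1 3 B' | 3 3 B'; M ::= 3 1 M' | 3 B M' | 0 3 3 M'; B' ::= 0 1 B' | ε; M' ::= 0 M' | ε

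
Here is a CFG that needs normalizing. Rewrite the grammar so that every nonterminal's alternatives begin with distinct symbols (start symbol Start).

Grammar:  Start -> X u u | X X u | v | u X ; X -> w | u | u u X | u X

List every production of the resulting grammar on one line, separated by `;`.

Start has alternatives sharing prefix 'X': factor to Start → X Start1 with Start1 → u u | X u.
X has alternatives sharing prefix 'u': factor to X → u X1 with X1 → ε | u X | X.

Start -> v | u X | X Start1; X -> w | u X1; Start1 -> u u | X u; X1 -> epsilon | u X | X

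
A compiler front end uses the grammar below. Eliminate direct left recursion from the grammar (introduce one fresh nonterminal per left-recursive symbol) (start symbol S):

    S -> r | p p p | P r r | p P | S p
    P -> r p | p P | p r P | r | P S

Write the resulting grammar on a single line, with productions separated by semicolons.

S -> r S' | p p p S' | P r r S' | p P S'; P -> r p P' | p P P' | p r P P' | r P'; S' -> p S' | ε; P' -> S P' | ε

Directly left-recursive nonterminals: S, P.
For S: α = {p}, β = {r, p p p, P r r, p P}. Rewrite as S → β S' and S' → α S' | ε.
For P: α = {S}, β = {r p, p P, p r P, r}. Rewrite as P → β P' and P' → α P' | ε.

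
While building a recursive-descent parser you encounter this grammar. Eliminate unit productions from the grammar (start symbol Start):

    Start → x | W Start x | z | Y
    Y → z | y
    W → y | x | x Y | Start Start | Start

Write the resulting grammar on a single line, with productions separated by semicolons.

Unit pairs: Start ⇒* {Y}; W ⇒* {Start, Y}.
Replace each nonterminal's rules with the union of the non-unit rules of every nonterminal it unit-derives.

Start → x | W Start x | z | y; Y → z | y; W → x | W Start x | z | y | x Y | Start Start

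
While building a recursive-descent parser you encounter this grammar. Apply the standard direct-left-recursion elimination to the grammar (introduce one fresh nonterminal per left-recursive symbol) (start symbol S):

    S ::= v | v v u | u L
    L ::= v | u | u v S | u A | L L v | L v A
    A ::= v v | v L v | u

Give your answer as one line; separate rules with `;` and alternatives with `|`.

S ::= v | v v u | u L; L ::= v L' | u L' | u v S L' | u A L'; A ::= v v | v L v | u; L' ::= L v L' | v A L' | epsilon

L is directly left-recursive.
For L: α = {L v, v A}, β = {v, u, u v S, u A}. Rewrite as L → β L' and L' → α L' | ε.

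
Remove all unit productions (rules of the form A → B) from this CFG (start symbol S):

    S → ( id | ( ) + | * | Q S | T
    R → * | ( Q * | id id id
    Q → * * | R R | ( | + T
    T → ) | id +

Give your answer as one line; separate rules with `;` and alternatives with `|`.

S → ( id | ( ) + | * | Q S | ) | id +; R → * | ( Q * | id id id; Q → * * | R R | ( | + T; T → ) | id +

Unit pairs: S ⇒* {T}.
For every A with A ⇒* B via unit rules, add B's non-unit alternatives to A; then delete every rule of the form X → Y.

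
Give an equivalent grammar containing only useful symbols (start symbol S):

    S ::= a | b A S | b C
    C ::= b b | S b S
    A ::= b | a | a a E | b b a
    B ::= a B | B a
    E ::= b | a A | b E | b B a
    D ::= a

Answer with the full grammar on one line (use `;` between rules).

S ::= a | b A S | b C; C ::= b b | S b S; A ::= b | a | a a E | b b a; E ::= b | a A | b E

Generating nonterminals: {A, C, D, E, S}.
Reachable from S after that: {A, C, E, S}.
Removed useless symbols: {B, D} and every production mentioning them.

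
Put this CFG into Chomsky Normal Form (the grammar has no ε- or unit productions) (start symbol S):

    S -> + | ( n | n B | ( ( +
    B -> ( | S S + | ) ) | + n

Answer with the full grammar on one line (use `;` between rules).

S -> + | X1 X2 | X2 B | X1 Y1; B -> ( | S Y2 | X4 X4 | X3 X2; X1 -> (; X2 -> n; X3 -> +; X4 -> ); Y1 -> X1 X3; Y2 -> S X3

Introduce a nonterminal for each terminal appearing in a rule of length ≥ 2: X1 → (, X2 → n, X3 → +, X4 → ).
Binarize each right-hand side of length ≥ 3 by chaining fresh nonterminals (Y1, Y2, …): affected rules were S → X1 X1 X3; B → S S X3.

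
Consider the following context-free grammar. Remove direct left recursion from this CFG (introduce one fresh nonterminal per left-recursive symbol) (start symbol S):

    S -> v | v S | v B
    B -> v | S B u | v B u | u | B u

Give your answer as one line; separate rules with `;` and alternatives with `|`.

S -> v | v S | v B; B -> v B' | S B u B' | v B u B' | u B'; B' -> u B' | ε

B is directly left-recursive.
For B: α = {u}, β = {v, S B u, v B u, u}. Rewrite as B → β B' and B' → α B' | ε.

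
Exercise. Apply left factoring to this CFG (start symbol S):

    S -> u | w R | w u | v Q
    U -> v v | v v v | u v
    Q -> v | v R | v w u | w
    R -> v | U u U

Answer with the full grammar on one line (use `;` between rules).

S has alternatives sharing prefix 'w': factor to S → w S' with S' → R | u.
U has alternatives sharing prefix 'v v': factor to U → v v U' with U' → ε | v.
Q has alternatives sharing prefix 'v': factor to Q → v Q' with Q' → ε | R | w u.

S -> u | v Q | w S'; U -> u v | v v U'; Q -> w | v Q'; R -> v | U u U; S' -> R | u; U' -> ε | v; Q' -> ε | R | w u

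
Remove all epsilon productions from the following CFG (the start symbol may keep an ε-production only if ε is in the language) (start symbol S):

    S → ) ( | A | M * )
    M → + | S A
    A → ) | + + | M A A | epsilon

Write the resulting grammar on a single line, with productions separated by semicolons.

S → ) ( | A | M * ) | * ) | epsilon; M → + | S A | S | A; A → ) | + + | M A A | M A | M | A A

The nullable symbols are {A, M, S}.
ε ∈ L(G) since S is nullable, so keep S → ε.
For each production, add variants omitting each subset of nullable occurrences: S → M * ) gives M * ) | * ). M → S A gives S A | S | A. A → M A A gives M A A | M A | M | A A.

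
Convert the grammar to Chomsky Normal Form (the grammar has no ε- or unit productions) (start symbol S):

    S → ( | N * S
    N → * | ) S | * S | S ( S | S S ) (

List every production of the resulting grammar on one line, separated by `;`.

Introduce a nonterminal for each terminal appearing in a rule of length ≥ 2: X1 → *, X2 → ), X3 → (.
Binarize each right-hand side of length ≥ 3 by chaining fresh nonterminals (Y1, Y2, …): affected rules were S → N X1 S; N → S X3 S; N → S S X2 X3.

S → ( | N Y1; N → * | X2 S | X1 S | S Y2 | S Y3; X1 → *; X2 → ); X3 → (; Y1 → X1 S; Y2 → X3 S; Y3 → S Y4; Y4 → X2 X3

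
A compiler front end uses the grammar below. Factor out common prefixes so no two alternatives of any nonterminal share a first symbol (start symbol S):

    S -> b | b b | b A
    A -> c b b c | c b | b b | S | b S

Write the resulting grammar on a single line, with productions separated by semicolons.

S has alternatives sharing prefix 'b': factor to S → b S' with S' → ε | b | A.
A has alternatives sharing prefix 'c b': factor to A → c b A' with A' → b c | ε.
A has alternatives sharing prefix 'b': factor to A → b A'' with A'' → b | S.

S -> b S'; A -> S | c b A' | b A''; S' -> ε | b | A; A' -> b c | ε; A'' -> b | S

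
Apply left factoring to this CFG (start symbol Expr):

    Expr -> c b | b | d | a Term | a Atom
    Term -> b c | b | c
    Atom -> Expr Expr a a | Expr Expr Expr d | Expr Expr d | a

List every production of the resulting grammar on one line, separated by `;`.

Expr -> c b | b | d | a Expr1; Term -> c | b Term1; Atom -> a | Expr Expr Atom1; Expr1 -> Term | Atom; Term1 -> c | epsilon; Atom1 -> a a | Expr d | d

Expr has alternatives sharing prefix 'a': factor to Expr → a Expr1 with Expr1 → Term | Atom.
Term has alternatives sharing prefix 'b': factor to Term → b Term1 with Term1 → c | ε.
Atom has alternatives sharing prefix 'Expr Expr': factor to Atom → Expr Expr Atom1 with Atom1 → a a | Expr d | d.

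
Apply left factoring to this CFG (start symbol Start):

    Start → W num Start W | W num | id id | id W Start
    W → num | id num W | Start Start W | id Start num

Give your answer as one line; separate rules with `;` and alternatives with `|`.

Start → W num Start1 | id Start2; W → num | Start Start W | id W1; Start1 → Start W | ε; Start2 → id | W Start; W1 → num W | Start num

Start has alternatives sharing prefix 'W num': factor to Start → W num Start1 with Start1 → Start W | ε.
Start has alternatives sharing prefix 'id': factor to Start → id Start2 with Start2 → id | W Start.
W has alternatives sharing prefix 'id': factor to W → id W1 with W1 → num W | Start num.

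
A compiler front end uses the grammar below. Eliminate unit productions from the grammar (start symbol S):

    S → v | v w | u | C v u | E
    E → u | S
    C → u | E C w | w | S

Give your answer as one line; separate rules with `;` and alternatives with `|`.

Unit pairs: C ⇒* {E, S}; E ⇒* {S}; S ⇒* {E}.
Replace each nonterminal's rules with the union of the non-unit rules of every nonterminal it unit-derives.

S → u | v | v w | C v u; E → u | v | v w | C v u; C → u | E C w | w | v | v w | C v u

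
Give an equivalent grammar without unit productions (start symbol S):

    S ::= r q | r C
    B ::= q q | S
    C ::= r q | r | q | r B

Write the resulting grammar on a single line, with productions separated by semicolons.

S ::= r q | r C; B ::= q q | r q | r C; C ::= r q | r | q | r B

Unit pairs: B ⇒* {S}.
Replace each nonterminal's rules with the union of the non-unit rules of every nonterminal it unit-derives.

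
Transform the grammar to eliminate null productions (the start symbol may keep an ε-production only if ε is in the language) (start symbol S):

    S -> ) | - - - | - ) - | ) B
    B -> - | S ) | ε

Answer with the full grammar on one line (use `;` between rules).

The nullable symbols are {B}.
ε ∉ L(G), so no ε-production is kept.

S -> ) | - - - | - ) - | ) B; B -> - | S )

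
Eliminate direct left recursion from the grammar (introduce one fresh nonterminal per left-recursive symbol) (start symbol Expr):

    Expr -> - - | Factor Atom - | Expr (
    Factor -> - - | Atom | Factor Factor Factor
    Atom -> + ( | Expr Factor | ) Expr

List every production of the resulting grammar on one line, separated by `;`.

Expr, Factor are directly left-recursive.
For Expr: α = {(}, β = {- -, Factor Atom -}. Rewrite as Expr → β Expr1 and Expr1 → α Expr1 | ε.
For Factor: α = {Factor Factor}, β = {- -, Atom}. Rewrite as Factor → β Factor1 and Factor1 → α Factor1 | ε.

Expr -> - - Expr1 | Factor Atom - Expr1; Factor -> - - Factor1 | Atom Factor1; Atom -> + ( | Expr Factor | ) Expr; Expr1 -> ( Expr1 | eps; Factor1 -> Factor Factor Factor1 | eps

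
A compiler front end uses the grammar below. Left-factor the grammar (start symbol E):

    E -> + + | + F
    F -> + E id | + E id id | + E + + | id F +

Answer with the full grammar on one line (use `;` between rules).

E has alternatives sharing prefix '+': factor to E → + E' with E' → + | F.
F has alternatives sharing prefix '+ E': factor to F → + E F' with F' → id | id id | + +.
F' has alternatives sharing prefix 'id': factor to F' → id F'' with F'' → ε | id.

E -> + E'; F -> id F + | + E F'; E' -> + | F; F' -> + + | id F''; F'' -> ε | id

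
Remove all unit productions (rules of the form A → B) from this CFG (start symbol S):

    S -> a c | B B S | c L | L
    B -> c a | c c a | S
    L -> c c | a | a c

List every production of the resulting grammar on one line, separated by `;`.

Unit pairs: B ⇒* {L, S}; S ⇒* {L}.
Replace each nonterminal's rules with the union of the non-unit rules of every nonterminal it unit-derives.

S -> c c | a | a c | B B S | c L; B -> c c | a | a c | c a | c c a | B B S | c L; L -> c c | a | a c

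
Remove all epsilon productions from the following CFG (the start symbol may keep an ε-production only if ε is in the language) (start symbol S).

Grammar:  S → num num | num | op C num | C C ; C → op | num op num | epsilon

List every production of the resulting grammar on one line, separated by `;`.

S → num num | num | op C num | op num | C C | C | epsilon; C → op | num op num

The nullable symbols are {C, S}.
ε ∈ L(G) since S is nullable, so keep S → ε.
Add the nullable-subset variants: S → op C num gives op C num | op num. S → C C gives C C | C.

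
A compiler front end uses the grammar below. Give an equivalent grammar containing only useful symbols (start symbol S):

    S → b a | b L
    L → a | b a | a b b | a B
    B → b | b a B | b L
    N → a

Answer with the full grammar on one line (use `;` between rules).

S → b a | b L; L → a | b a | a b b | a B; B → b | b a B | b L

Generating nonterminals: {B, L, N, S}.
Reachable from S after that: {B, L, S}.
Removed useless symbols: {N} and every production mentioning them.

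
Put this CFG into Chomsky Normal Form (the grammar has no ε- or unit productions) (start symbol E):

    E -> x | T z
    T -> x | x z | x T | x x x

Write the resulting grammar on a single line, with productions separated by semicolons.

E -> x | T X1; T -> x | X2 X1 | X2 T | X2 Y1; X1 -> z; X2 -> x; Y1 -> X2 X2

Introduce a nonterminal for each terminal appearing in a rule of length ≥ 2: X1 → z, X2 → x.
Binarize each right-hand side of length ≥ 3 by chaining fresh nonterminals (Y1, Y2, …): affected rules were T → X2 X2 X2.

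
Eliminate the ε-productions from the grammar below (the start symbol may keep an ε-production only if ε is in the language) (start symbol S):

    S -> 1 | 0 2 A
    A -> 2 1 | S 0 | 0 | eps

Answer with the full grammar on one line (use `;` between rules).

S -> 1 | 0 2 A | 0 2; A -> 2 1 | S 0 | 0

The nullable symbols are {A}.
ε ∉ L(G), so no ε-production is kept.
For each production, add variants omitting each subset of nullable occurrences: S → 0 2 A gives 0 2 A | 0 2.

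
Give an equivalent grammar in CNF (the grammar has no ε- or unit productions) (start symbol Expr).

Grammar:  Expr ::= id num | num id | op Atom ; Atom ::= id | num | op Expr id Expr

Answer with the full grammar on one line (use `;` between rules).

Introduce a nonterminal for each terminal appearing in a rule of length ≥ 2: X1 → id, X2 → num, X3 → op.
Binarize each right-hand side of length ≥ 3 by chaining fresh nonterminals (Y1, Y2, …): affected rules were Atom → X3 Expr X1 Expr.

Expr ::= X1 X2 | X2 X1 | X3 Atom; Atom ::= id | num | X3 Y1; X1 ::= id; X2 ::= num; X3 ::= op; Y1 ::= Expr Y2; Y2 ::= X1 Expr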